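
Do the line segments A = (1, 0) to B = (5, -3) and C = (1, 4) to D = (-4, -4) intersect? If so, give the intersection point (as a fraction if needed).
No (intersection of containing lines falls outside at least one segment)

Parametrize and solve: t = -20/47, s = 16/47. At least one of these is outside [0, 1], so the segments do not intersect.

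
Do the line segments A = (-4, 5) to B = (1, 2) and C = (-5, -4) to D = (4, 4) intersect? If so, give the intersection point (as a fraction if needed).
No (intersection of containing lines falls outside at least one segment)

Parametrize and solve: t = 73/67, s = 48/67. At least one of these is outside [0, 1], so the segments do not intersect.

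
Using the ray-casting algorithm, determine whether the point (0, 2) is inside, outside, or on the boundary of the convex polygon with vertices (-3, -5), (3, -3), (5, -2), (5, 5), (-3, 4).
The point (0, 2) lies strictly inside the polygon

Cast a horizontal ray to the right from the query point and count how many polygon edges it crosses (each edge strictly once or zero times, handled with the usual half-open convention). 
Parity of crossings → odd ⇒ inside.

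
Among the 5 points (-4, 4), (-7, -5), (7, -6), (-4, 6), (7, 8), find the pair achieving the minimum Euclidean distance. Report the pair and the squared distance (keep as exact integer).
Pair = ((-4, 4), (-4, 6)); squared distance = 4

Compute all C(5, 2) = 10 pairwise squared distances (x_i − x_j)² + (y_i − y_j)². The minimum is 4, attained by the pair ((-4, 4), (-4, 6)).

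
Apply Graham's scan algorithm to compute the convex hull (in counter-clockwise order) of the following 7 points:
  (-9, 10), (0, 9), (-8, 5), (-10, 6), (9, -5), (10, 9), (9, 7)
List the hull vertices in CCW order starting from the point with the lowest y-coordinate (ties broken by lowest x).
Hull (CCW) = [(9, -5), (10, 9), (-9, 10), (-10, 6)]

Graham scan procedure:
  1. Find the pivot p₀ = point with lowest y (tie → lowest x): (9, -5).
  2. Sort the remaining points by polar angle around p₀.
  3. Walk through sorted points, maintaining a stack; pop the top while the last three entries make a non-left turn (cross product ≤ 0).
  4. Final stack is the convex hull in CCW order: (9, -5), (10, 9), (-9, 10), (-10, 6).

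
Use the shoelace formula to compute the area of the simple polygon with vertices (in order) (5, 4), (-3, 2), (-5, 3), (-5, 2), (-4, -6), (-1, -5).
Area = 101/2

Shoelace formula: Area = (1/2) |Σ_i (x_i · y_{i+1} − x_{i+1} · y_i)| (indices mod n). Compute each cross term:
  (5)(2) − (-3)(4) = 22
  (-3)(3) − (-5)(2) = 1
  (-5)(2) − (-5)(3) = 5
  (-5)(-6) − (-4)(2) = 38
  (-4)(-5) − (-1)(-6) = 14
  (-1)(4) − (5)(-5) = 21
Sum = 101, so (signed) Area = 101/2 = 101/2, |Area| = 101/2.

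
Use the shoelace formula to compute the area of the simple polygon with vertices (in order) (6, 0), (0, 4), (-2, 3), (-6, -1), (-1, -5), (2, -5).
Area = 63

Shoelace formula: Area = (1/2) |Σ_i (x_i · y_{i+1} − x_{i+1} · y_i)| (indices mod n). Compute each cross term:
  (6)(4) − (0)(0) = 24
  (0)(3) − (-2)(4) = 8
  (-2)(-1) − (-6)(3) = 20
  (-6)(-5) − (-1)(-1) = 29
  (-1)(-5) − (2)(-5) = 15
  (2)(0) − (6)(-5) = 30
Sum = 126, so (signed) Area = 126/2 = 63, |Area| = 63.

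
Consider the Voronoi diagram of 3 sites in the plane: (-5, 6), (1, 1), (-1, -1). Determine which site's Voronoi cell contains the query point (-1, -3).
Nearest site = (-1, -1)

The Voronoi cell of site s contains exactly those query points closer to s than to any other site. Compute squared distances from q = (-1, -3) to each site:
  (-1 − -1)² + (-1 − -3)² = 4
  (1 − -1)² + (1 − -3)² = 20
  (-5 − -1)² + (6 − -3)² = 97
Minimum is attained by (-1, -1), so q lies in its Voronoi cell.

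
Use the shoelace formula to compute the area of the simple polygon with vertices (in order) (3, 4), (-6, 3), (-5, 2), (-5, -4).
Area = 29

Shoelace formula: Area = (1/2) |Σ_i (x_i · y_{i+1} − x_{i+1} · y_i)| (indices mod n). Compute each cross term:
  (3)(3) − (-6)(4) = 33
  (-6)(2) − (-5)(3) = 3
  (-5)(-4) − (-5)(2) = 30
  (-5)(4) − (3)(-4) = -8
Sum = 58, so (signed) Area = 58/2 = 29, |Area| = 29.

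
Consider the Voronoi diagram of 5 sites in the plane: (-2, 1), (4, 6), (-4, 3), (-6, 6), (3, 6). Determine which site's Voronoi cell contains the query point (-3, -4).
Nearest site = (-2, 1)

The Voronoi cell of site s contains exactly those query points closer to s than to any other site. Compute squared distances from q = (-3, -4) to each site:
  (-2 − -3)² + (1 − -4)² = 26
  (-4 − -3)² + (3 − -4)² = 50
  (-6 − -3)² + (6 − -4)² = 109
  (3 − -3)² + (6 − -4)² = 136
  (4 − -3)² + (6 − -4)² = 149
Minimum is attained by (-2, 1), so q lies in its Voronoi cell.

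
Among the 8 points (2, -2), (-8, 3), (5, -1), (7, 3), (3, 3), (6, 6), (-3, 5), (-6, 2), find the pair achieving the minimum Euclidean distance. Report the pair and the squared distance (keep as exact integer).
Pair = ((-8, 3), (-6, 2)); squared distance = 5

Compute all C(8, 2) = 28 pairwise squared distances (x_i − x_j)² + (y_i − y_j)². The minimum is 5, attained by the pair ((-8, 3), (-6, 2)).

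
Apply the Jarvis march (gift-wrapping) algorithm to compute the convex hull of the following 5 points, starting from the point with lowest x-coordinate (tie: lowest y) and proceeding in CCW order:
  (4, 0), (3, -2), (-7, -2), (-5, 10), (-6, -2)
Hull (CCW) = [(-7, -2), (3, -2), (4, 0), (-5, 10)]

Jarvis march: at each step, from the current hull vertex p, select the next vertex q as the point such that every other point lies strictly to the left of (or on) the directed line p → q. (Equivalently: for every other point r, the cross product (q − p) × (r − p) ≥ 0.)
Starting point (lowest x, tie lowest y): (-7, -2). Wrap until returning to start. Resulting hull: (-7, -2), (3, -2), (4, 0), (-5, 10).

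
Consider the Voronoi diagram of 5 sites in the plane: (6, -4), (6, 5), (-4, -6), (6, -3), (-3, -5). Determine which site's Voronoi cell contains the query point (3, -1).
Nearest site = (6, -3)

The Voronoi cell of site s contains exactly those query points closer to s than to any other site. Compute squared distances from q = (3, -1) to each site:
  (6 − 3)² + (-3 − -1)² = 13
  (6 − 3)² + (-4 − -1)² = 18
  (6 − 3)² + (5 − -1)² = 45
  (-3 − 3)² + (-5 − -1)² = 52
  (-4 − 3)² + (-6 − -1)² = 74
Minimum is attained by (6, -3), so q lies in its Voronoi cell.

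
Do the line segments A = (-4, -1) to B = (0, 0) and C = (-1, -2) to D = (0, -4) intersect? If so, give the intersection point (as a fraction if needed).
No (intersection of containing lines falls outside at least one segment)

Parametrize and solve: t = 5/9, s = -7/9. At least one of these is outside [0, 1], so the segments do not intersect.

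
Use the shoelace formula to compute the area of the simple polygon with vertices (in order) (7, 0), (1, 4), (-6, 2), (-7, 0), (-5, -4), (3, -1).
Area = 60

Shoelace formula: Area = (1/2) |Σ_i (x_i · y_{i+1} − x_{i+1} · y_i)| (indices mod n). Compute each cross term:
  (7)(4) − (1)(0) = 28
  (1)(2) − (-6)(4) = 26
  (-6)(0) − (-7)(2) = 14
  (-7)(-4) − (-5)(0) = 28
  (-5)(-1) − (3)(-4) = 17
  (3)(0) − (7)(-1) = 7
Sum = 120, so (signed) Area = 120/2 = 60, |Area| = 60.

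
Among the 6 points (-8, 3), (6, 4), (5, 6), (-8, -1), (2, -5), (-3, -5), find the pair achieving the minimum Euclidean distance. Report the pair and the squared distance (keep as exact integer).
Pair = ((6, 4), (5, 6)); squared distance = 5

Compute all C(6, 2) = 15 pairwise squared distances (x_i − x_j)² + (y_i − y_j)². The minimum is 5, attained by the pair ((6, 4), (5, 6)).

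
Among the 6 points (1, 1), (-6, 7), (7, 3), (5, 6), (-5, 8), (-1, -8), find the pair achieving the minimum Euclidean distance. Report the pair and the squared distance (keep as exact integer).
Pair = ((-6, 7), (-5, 8)); squared distance = 2

Compute all C(6, 2) = 15 pairwise squared distances (x_i − x_j)² + (y_i − y_j)². The minimum is 2, attained by the pair ((-6, 7), (-5, 8)).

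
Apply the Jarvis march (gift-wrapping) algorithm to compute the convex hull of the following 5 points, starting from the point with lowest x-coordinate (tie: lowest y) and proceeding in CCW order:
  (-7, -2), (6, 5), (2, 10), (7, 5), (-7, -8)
Hull (CCW) = [(-7, -8), (7, 5), (2, 10), (-7, -2)]

Jarvis march: at each step, from the current hull vertex p, select the next vertex q as the point such that every other point lies strictly to the left of (or on) the directed line p → q. (Equivalently: for every other point r, the cross product (q − p) × (r − p) ≥ 0.)
Starting point (lowest x, tie lowest y): (-7, -8). Wrap until returning to start. Resulting hull: (-7, -8), (7, 5), (2, 10), (-7, -2).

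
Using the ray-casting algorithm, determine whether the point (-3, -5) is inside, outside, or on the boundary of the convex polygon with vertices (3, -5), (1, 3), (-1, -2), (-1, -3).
The point (-3, -5) lies strictly outside the polygon

Cast a horizontal ray to the right from the query point and count how many polygon edges it crosses (each edge strictly once or zero times, handled with the usual half-open convention). 
Parity of crossings → even ⇒ outside.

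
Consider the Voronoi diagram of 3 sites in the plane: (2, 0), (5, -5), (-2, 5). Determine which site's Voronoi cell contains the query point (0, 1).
Nearest site = (2, 0)

The Voronoi cell of site s contains exactly those query points closer to s than to any other site. Compute squared distances from q = (0, 1) to each site:
  (2 − 0)² + (0 − 1)² = 5
  (-2 − 0)² + (5 − 1)² = 20
  (5 − 0)² + (-5 − 1)² = 61
Minimum is attained by (2, 0), so q lies in its Voronoi cell.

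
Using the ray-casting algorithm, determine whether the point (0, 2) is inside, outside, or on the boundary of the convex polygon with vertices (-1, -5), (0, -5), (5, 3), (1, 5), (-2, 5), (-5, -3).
The point (0, 2) lies strictly inside the polygon

Cast a horizontal ray to the right from the query point and count how many polygon edges it crosses (each edge strictly once or zero times, handled with the usual half-open convention). 
Parity of crossings → odd ⇒ inside.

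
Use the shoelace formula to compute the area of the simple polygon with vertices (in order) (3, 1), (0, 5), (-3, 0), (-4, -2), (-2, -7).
Area = 79/2

Shoelace formula: Area = (1/2) |Σ_i (x_i · y_{i+1} − x_{i+1} · y_i)| (indices mod n). Compute each cross term:
  (3)(5) − (0)(1) = 15
  (0)(0) − (-3)(5) = 15
  (-3)(-2) − (-4)(0) = 6
  (-4)(-7) − (-2)(-2) = 24
  (-2)(1) − (3)(-7) = 19
Sum = 79, so (signed) Area = 79/2 = 79/2, |Area| = 79/2.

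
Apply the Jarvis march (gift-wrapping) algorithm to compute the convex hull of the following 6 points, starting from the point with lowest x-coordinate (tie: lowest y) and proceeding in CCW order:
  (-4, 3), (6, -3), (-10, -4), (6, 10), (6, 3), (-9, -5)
Hull (CCW) = [(-10, -4), (-9, -5), (6, -3), (6, 10), (-4, 3)]

Jarvis march: at each step, from the current hull vertex p, select the next vertex q as the point such that every other point lies strictly to the left of (or on) the directed line p → q. (Equivalently: for every other point r, the cross product (q − p) × (r − p) ≥ 0.)
Starting point (lowest x, tie lowest y): (-10, -4). Wrap until returning to start. Resulting hull: (-10, -4), (-9, -5), (6, -3), (6, 10), (-4, 3).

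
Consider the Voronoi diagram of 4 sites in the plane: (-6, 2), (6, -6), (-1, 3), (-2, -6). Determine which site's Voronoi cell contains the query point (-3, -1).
Nearest site = (-6, 2)

The Voronoi cell of site s contains exactly those query points closer to s than to any other site. Compute squared distances from q = (-3, -1) to each site:
  (-6 − -3)² + (2 − -1)² = 18
  (-1 − -3)² + (3 − -1)² = 20
  (-2 − -3)² + (-6 − -1)² = 26
  (6 − -3)² + (-6 − -1)² = 106
Minimum is attained by (-6, 2), so q lies in its Voronoi cell.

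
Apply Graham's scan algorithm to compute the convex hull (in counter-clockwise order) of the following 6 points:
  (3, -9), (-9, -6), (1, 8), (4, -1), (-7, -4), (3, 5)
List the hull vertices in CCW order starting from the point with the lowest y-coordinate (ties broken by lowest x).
Hull (CCW) = [(3, -9), (4, -1), (3, 5), (1, 8), (-9, -6)]

Graham scan procedure:
  1. Find the pivot p₀ = point with lowest y (tie → lowest x): (3, -9).
  2. Sort the remaining points by polar angle around p₀.
  3. Walk through sorted points, maintaining a stack; pop the top while the last three entries make a non-left turn (cross product ≤ 0).
  4. Final stack is the convex hull in CCW order: (3, -9), (4, -1), (3, 5), (1, 8), (-9, -6).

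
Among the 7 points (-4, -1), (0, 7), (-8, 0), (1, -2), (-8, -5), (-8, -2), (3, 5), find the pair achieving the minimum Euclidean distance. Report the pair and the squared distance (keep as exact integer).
Pair = ((-8, 0), (-8, -2)); squared distance = 4

Compute all C(7, 2) = 21 pairwise squared distances (x_i − x_j)² + (y_i − y_j)². The minimum is 4, attained by the pair ((-8, 0), (-8, -2)).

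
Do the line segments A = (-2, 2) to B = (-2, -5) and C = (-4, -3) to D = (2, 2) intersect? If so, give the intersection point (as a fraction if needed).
Yes; intersection at (-2, -4/3) (t = 10/21 on AB, s = 1/3 on CD)

Parametrize AB as A + t(B − A) = (-2 + 0 t, 2 + -7 t) and CD as C + s(D − C) = (-4 + 6 s, -3 + 5 s). Solve the linear system for (t, s). Determinant = -42 ≠ 0, so a unique intersection of the containing lines exists. Solution: t = 10/21, s = 1/3 — both in [0, 1], so the segments cross. Intersection point: (-2, -4/3).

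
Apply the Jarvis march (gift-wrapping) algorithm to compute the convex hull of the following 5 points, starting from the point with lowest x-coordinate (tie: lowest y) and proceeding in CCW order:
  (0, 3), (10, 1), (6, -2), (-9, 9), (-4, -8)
Hull (CCW) = [(-9, 9), (-4, -8), (6, -2), (10, 1)]

Jarvis march: at each step, from the current hull vertex p, select the next vertex q as the point such that every other point lies strictly to the left of (or on) the directed line p → q. (Equivalently: for every other point r, the cross product (q − p) × (r − p) ≥ 0.)
Starting point (lowest x, tie lowest y): (-9, 9). Wrap until returning to start. Resulting hull: (-9, 9), (-4, -8), (6, -2), (10, 1).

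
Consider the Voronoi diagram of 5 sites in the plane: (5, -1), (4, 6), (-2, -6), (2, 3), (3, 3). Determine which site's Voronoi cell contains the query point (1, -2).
Nearest site = (5, -1)

The Voronoi cell of site s contains exactly those query points closer to s than to any other site. Compute squared distances from q = (1, -2) to each site:
  (5 − 1)² + (-1 − -2)² = 17
  (-2 − 1)² + (-6 − -2)² = 25
  (2 − 1)² + (3 − -2)² = 26
  (3 − 1)² + (3 − -2)² = 29
  (4 − 1)² + (6 − -2)² = 73
Minimum is attained by (5, -1), so q lies in its Voronoi cell.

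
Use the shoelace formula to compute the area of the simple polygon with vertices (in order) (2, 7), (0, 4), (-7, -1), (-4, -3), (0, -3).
Area = 71/2

Shoelace formula: Area = (1/2) |Σ_i (x_i · y_{i+1} − x_{i+1} · y_i)| (indices mod n). Compute each cross term:
  (2)(4) − (0)(7) = 8
  (0)(-1) − (-7)(4) = 28
  (-7)(-3) − (-4)(-1) = 17
  (-4)(-3) − (0)(-3) = 12
  (0)(7) − (2)(-3) = 6
Sum = 71, so (signed) Area = 71/2 = 71/2, |Area| = 71/2.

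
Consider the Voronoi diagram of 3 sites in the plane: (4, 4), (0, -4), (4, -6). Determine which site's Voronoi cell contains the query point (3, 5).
Nearest site = (4, 4)

The Voronoi cell of site s contains exactly those query points closer to s than to any other site. Compute squared distances from q = (3, 5) to each site:
  (4 − 3)² + (4 − 5)² = 2
  (0 − 3)² + (-4 − 5)² = 90
  (4 − 3)² + (-6 − 5)² = 122
Minimum is attained by (4, 4), so q lies in its Voronoi cell.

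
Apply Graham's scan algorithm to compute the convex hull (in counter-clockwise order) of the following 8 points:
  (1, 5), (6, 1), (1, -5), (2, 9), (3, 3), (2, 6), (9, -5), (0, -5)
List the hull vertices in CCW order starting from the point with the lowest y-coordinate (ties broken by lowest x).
Hull (CCW) = [(0, -5), (9, -5), (2, 9), (1, 5)]

Graham scan procedure:
  1. Find the pivot p₀ = point with lowest y (tie → lowest x): (0, -5).
  2. Sort the remaining points by polar angle around p₀.
  3. Walk through sorted points, maintaining a stack; pop the top while the last three entries make a non-left turn (cross product ≤ 0).
  4. Final stack is the convex hull in CCW order: (0, -5), (9, -5), (2, 9), (1, 5).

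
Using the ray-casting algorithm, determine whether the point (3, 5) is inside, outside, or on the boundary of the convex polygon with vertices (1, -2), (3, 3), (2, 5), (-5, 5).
The point (3, 5) lies strictly outside the polygon

Cast a horizontal ray to the right from the query point and count how many polygon edges it crosses (each edge strictly once or zero times, handled with the usual half-open convention). 
Parity of crossings → even ⇒ outside.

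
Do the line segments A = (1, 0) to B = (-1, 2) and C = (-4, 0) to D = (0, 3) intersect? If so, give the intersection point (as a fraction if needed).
No (intersection of containing lines falls outside at least one segment)

Parametrize and solve: t = 15/14, s = 5/7. At least one of these is outside [0, 1], so the segments do not intersect.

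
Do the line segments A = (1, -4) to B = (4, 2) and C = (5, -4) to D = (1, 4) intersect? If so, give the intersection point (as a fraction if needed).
Yes; intersection at (3, 0) (t = 2/3 on AB, s = 1/2 on CD)

Parametrize AB as A + t(B − A) = (1 + 3 t, -4 + 6 t) and CD as C + s(D − C) = (5 + -4 s, -4 + 8 s). Solve the linear system for (t, s). Determinant = -48 ≠ 0, so a unique intersection of the containing lines exists. Solution: t = 2/3, s = 1/2 — both in [0, 1], so the segments cross. Intersection point: (3, 0).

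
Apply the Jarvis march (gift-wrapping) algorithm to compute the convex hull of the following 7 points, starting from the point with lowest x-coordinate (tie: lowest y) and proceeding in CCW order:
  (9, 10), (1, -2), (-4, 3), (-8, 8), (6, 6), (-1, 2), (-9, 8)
Hull (CCW) = [(-9, 8), (1, -2), (9, 10)]

Jarvis march: at each step, from the current hull vertex p, select the next vertex q as the point such that every other point lies strictly to the left of (or on) the directed line p → q. (Equivalently: for every other point r, the cross product (q − p) × (r − p) ≥ 0.)
Starting point (lowest x, tie lowest y): (-9, 8). Wrap until returning to start. Resulting hull: (-9, 8), (1, -2), (9, 10).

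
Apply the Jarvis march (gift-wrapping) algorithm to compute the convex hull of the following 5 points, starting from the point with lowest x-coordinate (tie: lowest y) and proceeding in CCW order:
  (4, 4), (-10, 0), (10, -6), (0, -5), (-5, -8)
Hull (CCW) = [(-10, 0), (-5, -8), (10, -6), (4, 4)]

Jarvis march: at each step, from the current hull vertex p, select the next vertex q as the point such that every other point lies strictly to the left of (or on) the directed line p → q. (Equivalently: for every other point r, the cross product (q − p) × (r − p) ≥ 0.)
Starting point (lowest x, tie lowest y): (-10, 0). Wrap until returning to start. Resulting hull: (-10, 0), (-5, -8), (10, -6), (4, 4).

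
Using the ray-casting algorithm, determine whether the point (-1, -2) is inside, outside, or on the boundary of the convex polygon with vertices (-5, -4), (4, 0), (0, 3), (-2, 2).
The point (-1, -2) lies strictly inside the polygon

Cast a horizontal ray to the right from the query point and count how many polygon edges it crosses (each edge strictly once or zero times, handled with the usual half-open convention). 
Parity of crossings → odd ⇒ inside.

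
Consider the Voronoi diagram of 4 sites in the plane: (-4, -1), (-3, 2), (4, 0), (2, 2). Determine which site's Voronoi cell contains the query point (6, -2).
Nearest site = (4, 0)

The Voronoi cell of site s contains exactly those query points closer to s than to any other site. Compute squared distances from q = (6, -2) to each site:
  (4 − 6)² + (0 − -2)² = 8
  (2 − 6)² + (2 − -2)² = 32
  (-3 − 6)² + (2 − -2)² = 97
  (-4 − 6)² + (-1 − -2)² = 101
Minimum is attained by (4, 0), so q lies in its Voronoi cell.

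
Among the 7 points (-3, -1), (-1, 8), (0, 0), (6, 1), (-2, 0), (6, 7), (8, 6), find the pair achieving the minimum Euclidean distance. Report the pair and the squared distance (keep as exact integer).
Pair = ((-3, -1), (-2, 0)); squared distance = 2

Compute all C(7, 2) = 21 pairwise squared distances (x_i − x_j)² + (y_i − y_j)². The minimum is 2, attained by the pair ((-3, -1), (-2, 0)).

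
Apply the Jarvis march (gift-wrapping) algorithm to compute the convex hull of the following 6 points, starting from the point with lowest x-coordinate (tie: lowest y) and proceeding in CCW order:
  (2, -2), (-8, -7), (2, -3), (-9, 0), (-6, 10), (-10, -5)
Hull (CCW) = [(-10, -5), (-8, -7), (2, -3), (2, -2), (-6, 10), (-9, 0)]

Jarvis march: at each step, from the current hull vertex p, select the next vertex q as the point such that every other point lies strictly to the left of (or on) the directed line p → q. (Equivalently: for every other point r, the cross product (q − p) × (r − p) ≥ 0.)
Starting point (lowest x, tie lowest y): (-10, -5). Wrap until returning to start. Resulting hull: (-10, -5), (-8, -7), (2, -3), (2, -2), (-6, 10), (-9, 0).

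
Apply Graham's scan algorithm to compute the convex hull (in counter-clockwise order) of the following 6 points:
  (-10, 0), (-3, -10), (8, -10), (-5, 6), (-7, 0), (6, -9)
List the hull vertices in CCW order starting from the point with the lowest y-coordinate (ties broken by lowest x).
Hull (CCW) = [(-3, -10), (8, -10), (-5, 6), (-10, 0)]

Graham scan procedure:
  1. Find the pivot p₀ = point with lowest y (tie → lowest x): (-3, -10).
  2. Sort the remaining points by polar angle around p₀.
  3. Walk through sorted points, maintaining a stack; pop the top while the last three entries make a non-left turn (cross product ≤ 0).
  4. Final stack is the convex hull in CCW order: (-3, -10), (8, -10), (-5, 6), (-10, 0).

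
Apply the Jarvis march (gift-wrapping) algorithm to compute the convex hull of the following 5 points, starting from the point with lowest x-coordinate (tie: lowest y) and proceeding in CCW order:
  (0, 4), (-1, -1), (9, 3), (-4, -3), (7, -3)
Hull (CCW) = [(-4, -3), (7, -3), (9, 3), (0, 4)]

Jarvis march: at each step, from the current hull vertex p, select the next vertex q as the point such that every other point lies strictly to the left of (or on) the directed line p → q. (Equivalently: for every other point r, the cross product (q − p) × (r − p) ≥ 0.)
Starting point (lowest x, tie lowest y): (-4, -3). Wrap until returning to start. Resulting hull: (-4, -3), (7, -3), (9, 3), (0, 4).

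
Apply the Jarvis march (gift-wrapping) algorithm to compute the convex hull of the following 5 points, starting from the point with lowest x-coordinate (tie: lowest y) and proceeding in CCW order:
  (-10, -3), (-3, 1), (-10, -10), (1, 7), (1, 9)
Hull (CCW) = [(-10, -10), (1, 7), (1, 9), (-10, -3)]

Jarvis march: at each step, from the current hull vertex p, select the next vertex q as the point such that every other point lies strictly to the left of (or on) the directed line p → q. (Equivalently: for every other point r, the cross product (q − p) × (r − p) ≥ 0.)
Starting point (lowest x, tie lowest y): (-10, -10). Wrap until returning to start. Resulting hull: (-10, -10), (1, 7), (1, 9), (-10, -3).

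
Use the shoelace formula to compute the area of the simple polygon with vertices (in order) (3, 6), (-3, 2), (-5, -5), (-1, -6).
Area = 43

Shoelace formula: Area = (1/2) |Σ_i (x_i · y_{i+1} − x_{i+1} · y_i)| (indices mod n). Compute each cross term:
  (3)(2) − (-3)(6) = 24
  (-3)(-5) − (-5)(2) = 25
  (-5)(-6) − (-1)(-5) = 25
  (-1)(6) − (3)(-6) = 12
Sum = 86, so (signed) Area = 86/2 = 43, |Area| = 43.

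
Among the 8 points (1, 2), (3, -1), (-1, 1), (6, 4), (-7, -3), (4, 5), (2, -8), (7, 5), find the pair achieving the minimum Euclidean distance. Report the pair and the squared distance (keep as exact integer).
Pair = ((6, 4), (7, 5)); squared distance = 2

Compute all C(8, 2) = 28 pairwise squared distances (x_i − x_j)² + (y_i − y_j)². The minimum is 2, attained by the pair ((6, 4), (7, 5)).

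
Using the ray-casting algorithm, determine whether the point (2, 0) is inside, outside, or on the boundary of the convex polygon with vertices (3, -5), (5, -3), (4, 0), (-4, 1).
The point (2, 0) lies strictly inside the polygon

Cast a horizontal ray to the right from the query point and count how many polygon edges it crosses (each edge strictly once or zero times, handled with the usual half-open convention). 
Parity of crossings → odd ⇒ inside.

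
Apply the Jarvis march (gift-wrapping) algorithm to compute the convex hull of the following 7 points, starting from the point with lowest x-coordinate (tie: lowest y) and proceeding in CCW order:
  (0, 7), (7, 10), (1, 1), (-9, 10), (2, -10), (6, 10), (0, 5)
Hull (CCW) = [(-9, 10), (2, -10), (7, 10)]

Jarvis march: at each step, from the current hull vertex p, select the next vertex q as the point such that every other point lies strictly to the left of (or on) the directed line p → q. (Equivalently: for every other point r, the cross product (q − p) × (r − p) ≥ 0.)
Starting point (lowest x, tie lowest y): (-9, 10). Wrap until returning to start. Resulting hull: (-9, 10), (2, -10), (7, 10).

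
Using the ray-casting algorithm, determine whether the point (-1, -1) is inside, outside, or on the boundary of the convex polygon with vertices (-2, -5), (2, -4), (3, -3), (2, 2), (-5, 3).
The point (-1, -1) lies strictly inside the polygon

Cast a horizontal ray to the right from the query point and count how many polygon edges it crosses (each edge strictly once or zero times, handled with the usual half-open convention). 
Parity of crossings → odd ⇒ inside.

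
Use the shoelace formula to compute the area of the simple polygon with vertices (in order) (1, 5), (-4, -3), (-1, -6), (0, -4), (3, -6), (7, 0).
Area = 131/2

Shoelace formula: Area = (1/2) |Σ_i (x_i · y_{i+1} − x_{i+1} · y_i)| (indices mod n). Compute each cross term:
  (1)(-3) − (-4)(5) = 17
  (-4)(-6) − (-1)(-3) = 21
  (-1)(-4) − (0)(-6) = 4
  (0)(-6) − (3)(-4) = 12
  (3)(0) − (7)(-6) = 42
  (7)(5) − (1)(0) = 35
Sum = 131, so (signed) Area = 131/2 = 131/2, |Area| = 131/2.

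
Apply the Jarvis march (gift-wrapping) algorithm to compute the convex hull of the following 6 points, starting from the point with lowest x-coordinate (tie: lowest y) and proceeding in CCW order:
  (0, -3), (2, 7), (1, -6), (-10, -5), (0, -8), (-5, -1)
Hull (CCW) = [(-10, -5), (0, -8), (1, -6), (2, 7)]

Jarvis march: at each step, from the current hull vertex p, select the next vertex q as the point such that every other point lies strictly to the left of (or on) the directed line p → q. (Equivalently: for every other point r, the cross product (q − p) × (r − p) ≥ 0.)
Starting point (lowest x, tie lowest y): (-10, -5). Wrap until returning to start. Resulting hull: (-10, -5), (0, -8), (1, -6), (2, 7).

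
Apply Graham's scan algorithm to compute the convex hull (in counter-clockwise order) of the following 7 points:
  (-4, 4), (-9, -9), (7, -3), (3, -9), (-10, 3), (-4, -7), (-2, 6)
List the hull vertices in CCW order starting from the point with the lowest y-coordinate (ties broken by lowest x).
Hull (CCW) = [(-9, -9), (3, -9), (7, -3), (-2, 6), (-10, 3)]

Graham scan procedure:
  1. Find the pivot p₀ = point with lowest y (tie → lowest x): (-9, -9).
  2. Sort the remaining points by polar angle around p₀.
  3. Walk through sorted points, maintaining a stack; pop the top while the last three entries make a non-left turn (cross product ≤ 0).
  4. Final stack is the convex hull in CCW order: (-9, -9), (3, -9), (7, -3), (-2, 6), (-10, 3).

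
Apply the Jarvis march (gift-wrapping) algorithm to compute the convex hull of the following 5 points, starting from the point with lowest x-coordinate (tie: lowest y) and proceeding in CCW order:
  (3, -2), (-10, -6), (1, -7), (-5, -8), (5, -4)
Hull (CCW) = [(-10, -6), (-5, -8), (1, -7), (5, -4), (3, -2)]

Jarvis march: at each step, from the current hull vertex p, select the next vertex q as the point such that every other point lies strictly to the left of (or on) the directed line p → q. (Equivalently: for every other point r, the cross product (q − p) × (r − p) ≥ 0.)
Starting point (lowest x, tie lowest y): (-10, -6). Wrap until returning to start. Resulting hull: (-10, -6), (-5, -8), (1, -7), (5, -4), (3, -2).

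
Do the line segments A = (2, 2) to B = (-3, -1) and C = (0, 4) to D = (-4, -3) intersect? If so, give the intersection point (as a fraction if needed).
Yes; intersection at (-64/23, -20/23) (t = 22/23 on AB, s = 16/23 on CD)

Parametrize AB as A + t(B − A) = (2 + -5 t, 2 + -3 t) and CD as C + s(D − C) = (0 + -4 s, 4 + -7 s). Solve the linear system for (t, s). Determinant = -23 ≠ 0, so a unique intersection of the containing lines exists. Solution: t = 22/23, s = 16/23 — both in [0, 1], so the segments cross. Intersection point: (-64/23, -20/23).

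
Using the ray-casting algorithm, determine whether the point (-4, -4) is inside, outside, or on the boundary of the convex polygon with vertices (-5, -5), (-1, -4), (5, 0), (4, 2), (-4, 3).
The point (-4, -4) lies strictly inside the polygon

Cast a horizontal ray to the right from the query point and count how many polygon edges it crosses (each edge strictly once or zero times, handled with the usual half-open convention). 
Parity of crossings → odd ⇒ inside.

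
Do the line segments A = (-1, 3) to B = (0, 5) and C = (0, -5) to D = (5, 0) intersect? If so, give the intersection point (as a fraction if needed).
No (intersection of containing lines falls outside at least one segment)

Parametrize and solve: t = -9, s = -2. At least one of these is outside [0, 1], so the segments do not intersect.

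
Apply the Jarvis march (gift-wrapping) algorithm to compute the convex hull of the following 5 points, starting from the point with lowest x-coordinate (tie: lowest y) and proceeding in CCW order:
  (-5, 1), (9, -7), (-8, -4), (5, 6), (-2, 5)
Hull (CCW) = [(-8, -4), (9, -7), (5, 6), (-2, 5), (-5, 1)]

Jarvis march: at each step, from the current hull vertex p, select the next vertex q as the point such that every other point lies strictly to the left of (or on) the directed line p → q. (Equivalently: for every other point r, the cross product (q − p) × (r − p) ≥ 0.)
Starting point (lowest x, tie lowest y): (-8, -4). Wrap until returning to start. Resulting hull: (-8, -4), (9, -7), (5, 6), (-2, 5), (-5, 1).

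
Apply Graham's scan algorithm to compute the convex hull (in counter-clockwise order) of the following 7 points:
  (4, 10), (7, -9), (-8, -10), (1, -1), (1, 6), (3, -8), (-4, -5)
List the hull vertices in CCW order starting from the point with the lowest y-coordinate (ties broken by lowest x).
Hull (CCW) = [(-8, -10), (7, -9), (4, 10), (1, 6)]

Graham scan procedure:
  1. Find the pivot p₀ = point with lowest y (tie → lowest x): (-8, -10).
  2. Sort the remaining points by polar angle around p₀.
  3. Walk through sorted points, maintaining a stack; pop the top while the last three entries make a non-left turn (cross product ≤ 0).
  4. Final stack is the convex hull in CCW order: (-8, -10), (7, -9), (4, 10), (1, 6).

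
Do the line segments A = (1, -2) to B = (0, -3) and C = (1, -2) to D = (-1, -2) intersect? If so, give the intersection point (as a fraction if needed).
Yes; intersection at (1, -2) (t = 0 on AB, s = 0 on CD)

Parametrize AB as A + t(B − A) = (1 + -1 t, -2 + -1 t) and CD as C + s(D − C) = (1 + -2 s, -2 + 0 s). Solve the linear system for (t, s). Determinant = 2 ≠ 0, so a unique intersection of the containing lines exists. Solution: t = 0, s = 0 — both in [0, 1], so the segments cross. Intersection point: (1, -2).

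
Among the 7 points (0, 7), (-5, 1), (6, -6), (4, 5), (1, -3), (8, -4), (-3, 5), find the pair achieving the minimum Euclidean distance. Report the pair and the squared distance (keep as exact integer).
Pair = ((6, -6), (8, -4)); squared distance = 8

Compute all C(7, 2) = 21 pairwise squared distances (x_i − x_j)² + (y_i − y_j)². The minimum is 8, attained by the pair ((6, -6), (8, -4)).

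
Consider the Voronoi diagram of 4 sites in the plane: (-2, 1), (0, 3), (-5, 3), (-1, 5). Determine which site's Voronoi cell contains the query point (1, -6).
Nearest site = (-2, 1)

The Voronoi cell of site s contains exactly those query points closer to s than to any other site. Compute squared distances from q = (1, -6) to each site:
  (-2 − 1)² + (1 − -6)² = 58
  (0 − 1)² + (3 − -6)² = 82
  (-5 − 1)² + (3 − -6)² = 117
  (-1 − 1)² + (5 − -6)² = 125
Minimum is attained by (-2, 1), so q lies in its Voronoi cell.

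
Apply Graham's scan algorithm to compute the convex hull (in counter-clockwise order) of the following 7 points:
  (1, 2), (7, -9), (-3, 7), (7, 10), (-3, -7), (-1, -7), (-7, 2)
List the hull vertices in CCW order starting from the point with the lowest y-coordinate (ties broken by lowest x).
Hull (CCW) = [(7, -9), (7, 10), (-3, 7), (-7, 2), (-3, -7)]

Graham scan procedure:
  1. Find the pivot p₀ = point with lowest y (tie → lowest x): (7, -9).
  2. Sort the remaining points by polar angle around p₀.
  3. Walk through sorted points, maintaining a stack; pop the top while the last three entries make a non-left turn (cross product ≤ 0).
  4. Final stack is the convex hull in CCW order: (7, -9), (7, 10), (-3, 7), (-7, 2), (-3, -7).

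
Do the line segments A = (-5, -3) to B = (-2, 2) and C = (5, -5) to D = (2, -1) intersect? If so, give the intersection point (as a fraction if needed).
No (intersection of containing lines falls outside at least one segment)

Parametrize and solve: t = 34/27, s = 56/27. At least one of these is outside [0, 1], so the segments do not intersect.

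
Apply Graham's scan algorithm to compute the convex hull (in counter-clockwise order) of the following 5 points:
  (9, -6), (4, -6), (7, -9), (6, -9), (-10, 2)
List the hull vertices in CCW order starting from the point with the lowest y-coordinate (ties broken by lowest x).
Hull (CCW) = [(6, -9), (7, -9), (9, -6), (-10, 2)]

Graham scan procedure:
  1. Find the pivot p₀ = point with lowest y (tie → lowest x): (6, -9).
  2. Sort the remaining points by polar angle around p₀.
  3. Walk through sorted points, maintaining a stack; pop the top while the last three entries make a non-left turn (cross product ≤ 0).
  4. Final stack is the convex hull in CCW order: (6, -9), (7, -9), (9, -6), (-10, 2).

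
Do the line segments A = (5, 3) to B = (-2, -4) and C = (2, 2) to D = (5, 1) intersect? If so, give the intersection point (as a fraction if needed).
Yes; intersection at (7/2, 3/2) (t = 3/14 on AB, s = 1/2 on CD)

Parametrize AB as A + t(B − A) = (5 + -7 t, 3 + -7 t) and CD as C + s(D − C) = (2 + 3 s, 2 + -1 s). Solve the linear system for (t, s). Determinant = -28 ≠ 0, so a unique intersection of the containing lines exists. Solution: t = 3/14, s = 1/2 — both in [0, 1], so the segments cross. Intersection point: (7/2, 3/2).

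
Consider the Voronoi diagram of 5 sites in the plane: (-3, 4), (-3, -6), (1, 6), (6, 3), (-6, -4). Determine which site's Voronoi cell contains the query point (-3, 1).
Nearest site = (-3, 4)

The Voronoi cell of site s contains exactly those query points closer to s than to any other site. Compute squared distances from q = (-3, 1) to each site:
  (-3 − -3)² + (4 − 1)² = 9
  (-6 − -3)² + (-4 − 1)² = 34
  (1 − -3)² + (6 − 1)² = 41
  (-3 − -3)² + (-6 − 1)² = 49
  (6 − -3)² + (3 − 1)² = 85
Minimum is attained by (-3, 4), so q lies in its Voronoi cell.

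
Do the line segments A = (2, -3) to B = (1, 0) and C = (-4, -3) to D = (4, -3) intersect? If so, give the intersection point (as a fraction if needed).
Yes; intersection at (2, -3) (t = 0 on AB, s = 3/4 on CD)

Parametrize AB as A + t(B − A) = (2 + -1 t, -3 + 3 t) and CD as C + s(D − C) = (-4 + 8 s, -3 + 0 s). Solve the linear system for (t, s). Determinant = 24 ≠ 0, so a unique intersection of the containing lines exists. Solution: t = 0, s = 3/4 — both in [0, 1], so the segments cross. Intersection point: (2, -3).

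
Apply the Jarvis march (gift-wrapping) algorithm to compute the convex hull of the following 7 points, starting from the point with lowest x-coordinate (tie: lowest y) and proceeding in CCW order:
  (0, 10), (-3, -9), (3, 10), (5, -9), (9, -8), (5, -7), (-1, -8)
Hull (CCW) = [(-3, -9), (5, -9), (9, -8), (3, 10), (0, 10)]

Jarvis march: at each step, from the current hull vertex p, select the next vertex q as the point such that every other point lies strictly to the left of (or on) the directed line p → q. (Equivalently: for every other point r, the cross product (q − p) × (r − p) ≥ 0.)
Starting point (lowest x, tie lowest y): (-3, -9). Wrap until returning to start. Resulting hull: (-3, -9), (5, -9), (9, -8), (3, 10), (0, 10).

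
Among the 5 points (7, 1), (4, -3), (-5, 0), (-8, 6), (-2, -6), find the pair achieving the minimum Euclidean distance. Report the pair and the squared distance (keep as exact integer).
Pair = ((7, 1), (4, -3)); squared distance = 25

Compute all C(5, 2) = 10 pairwise squared distances (x_i − x_j)² + (y_i − y_j)². The minimum is 25, attained by the pair ((7, 1), (4, -3)).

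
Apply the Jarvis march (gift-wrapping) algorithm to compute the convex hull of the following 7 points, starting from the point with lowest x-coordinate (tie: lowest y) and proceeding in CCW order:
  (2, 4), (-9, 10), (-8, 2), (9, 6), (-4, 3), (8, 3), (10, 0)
Hull (CCW) = [(-9, 10), (-8, 2), (10, 0), (9, 6)]

Jarvis march: at each step, from the current hull vertex p, select the next vertex q as the point such that every other point lies strictly to the left of (or on) the directed line p → q. (Equivalently: for every other point r, the cross product (q − p) × (r − p) ≥ 0.)
Starting point (lowest x, tie lowest y): (-9, 10). Wrap until returning to start. Resulting hull: (-9, 10), (-8, 2), (10, 0), (9, 6).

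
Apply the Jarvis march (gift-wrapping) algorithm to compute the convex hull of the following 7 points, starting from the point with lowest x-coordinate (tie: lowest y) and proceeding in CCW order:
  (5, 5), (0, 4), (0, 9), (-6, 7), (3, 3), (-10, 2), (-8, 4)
Hull (CCW) = [(-10, 2), (3, 3), (5, 5), (0, 9), (-6, 7)]

Jarvis march: at each step, from the current hull vertex p, select the next vertex q as the point such that every other point lies strictly to the left of (or on) the directed line p → q. (Equivalently: for every other point r, the cross product (q − p) × (r − p) ≥ 0.)
Starting point (lowest x, tie lowest y): (-10, 2). Wrap until returning to start. Resulting hull: (-10, 2), (3, 3), (5, 5), (0, 9), (-6, 7).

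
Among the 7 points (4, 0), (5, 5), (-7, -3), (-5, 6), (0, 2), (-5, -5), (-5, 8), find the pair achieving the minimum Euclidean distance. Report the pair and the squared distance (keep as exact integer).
Pair = ((-5, 6), (-5, 8)); squared distance = 4

Compute all C(7, 2) = 21 pairwise squared distances (x_i − x_j)² + (y_i − y_j)². The minimum is 4, attained by the pair ((-5, 6), (-5, 8)).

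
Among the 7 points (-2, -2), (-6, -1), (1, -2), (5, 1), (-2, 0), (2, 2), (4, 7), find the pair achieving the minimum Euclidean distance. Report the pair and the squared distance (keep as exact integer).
Pair = ((-2, -2), (-2, 0)); squared distance = 4

Compute all C(7, 2) = 21 pairwise squared distances (x_i − x_j)² + (y_i − y_j)². The minimum is 4, attained by the pair ((-2, -2), (-2, 0)).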